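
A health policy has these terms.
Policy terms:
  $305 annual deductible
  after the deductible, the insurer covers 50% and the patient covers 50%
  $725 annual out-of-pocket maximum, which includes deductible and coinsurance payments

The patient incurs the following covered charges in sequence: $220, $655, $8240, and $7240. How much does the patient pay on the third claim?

#1 ($220): all of it applies to the deductible. Cost to patient: $220. OOP to date $220.
#2 ($655): deductible takes $85, $570 remains; patient's 50% is $285. Patient pays $370; OOP now $590.
#3 ($8240): deductible met; 50% of $8240 = $4120. Adding that to $590 gives $4710, past the $725 cap; patient pays only $725 − $590 = $135.

$135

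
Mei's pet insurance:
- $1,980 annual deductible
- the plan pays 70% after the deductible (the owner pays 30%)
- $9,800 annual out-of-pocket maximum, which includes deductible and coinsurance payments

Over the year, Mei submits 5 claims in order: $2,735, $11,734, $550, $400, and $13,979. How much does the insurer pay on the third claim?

$385

#1 ($2,735): deductible takes $1,980, $755 remains; owner's 30% is $226.50. Cost to owner: $2,206.50. OOP to date $2,206.50. Insurer: $2,735 − $2,206.50 = $528.50.
#2 ($11,734): deductible already satisfied, so owner's share is 30% × $11,734 = $3,520.20. Owner owes $3,520.20 (running OOP $5,726.70). Insurer: $11,734 − $3,520.20 = $8,213.80.
#3 ($550): deductible met; 30% of $550 = $165. Owner pays $165; OOP now $5,891.70. Insurer: $550 − $165 = $385.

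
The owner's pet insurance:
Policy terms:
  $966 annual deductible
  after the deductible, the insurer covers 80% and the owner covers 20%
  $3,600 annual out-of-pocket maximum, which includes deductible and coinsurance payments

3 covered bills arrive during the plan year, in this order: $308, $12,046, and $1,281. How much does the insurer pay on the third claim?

#1 ($308): entire amount goes to the deductible. Owner owes $308 (running OOP $308). Plan pays $308 − $308 = $0.
#2 ($12,046): $658 to deductible, leaving $11,388; owner's 20% is $2,277.60. Cost to owner: $2,935.60. OOP to date $3,243.60. Plan pays $12,046 − $2,935.60 = $9,110.40.
#3 ($1,281): 20% coinsurance on $1,281 = $256.20. Owner pays $256.20; OOP now $3,499.80. Insurer: $1,281 − $256.20 = $1,024.80.

$1,024.80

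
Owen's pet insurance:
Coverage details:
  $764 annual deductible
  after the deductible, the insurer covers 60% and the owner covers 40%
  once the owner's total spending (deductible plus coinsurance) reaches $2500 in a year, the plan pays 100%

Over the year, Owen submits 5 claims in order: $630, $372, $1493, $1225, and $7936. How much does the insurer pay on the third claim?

$895.80

Claim 1 ($630): all of it applies to the deductible. Owner pays $630; OOP now $630. Plan pays $630 − $630 = $0.
Claim 2 ($372): $134 to deductible, leaving $238; 40% of $238 = $95.20. Owner owes $229.20 (running OOP $859.20). Plan pays $372 − $229.20 = $142.80.
Claim 3 ($1493): 40% coinsurance on $1493 = $597.20. Cost to owner: $597.20. OOP to date $1456.40. Plan pays $1493 − $597.20 = $895.80.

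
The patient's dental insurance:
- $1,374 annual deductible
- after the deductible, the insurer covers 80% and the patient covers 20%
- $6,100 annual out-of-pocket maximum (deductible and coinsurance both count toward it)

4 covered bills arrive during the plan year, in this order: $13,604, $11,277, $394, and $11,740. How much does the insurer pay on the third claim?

$369.40

Claim 1 ($13,604): $1,374 to deductible, leaving $12,230; coinsurance $12,230 × 20% = $2,446. Cost to patient: $3,820. OOP to date $3,820. Plan pays $13,604 − $3,820 = $9,784.
Claim 2 ($11,277): 20% coinsurance on $11,277 = $2,255.40. Patient pays $2,255.40; OOP now $6,075.40. Insurer: $11,277 − $2,255.40 = $9,021.60.
Claim 3 ($394): deductible already satisfied, so patient's share is 20% × $394 = $78.80. OOP would hit $6,154.20 > $6,100, so the cap limits the patient to $6,100 − $6,075.40 = $24.60. Plan pays $394 − $24.60 = $369.40.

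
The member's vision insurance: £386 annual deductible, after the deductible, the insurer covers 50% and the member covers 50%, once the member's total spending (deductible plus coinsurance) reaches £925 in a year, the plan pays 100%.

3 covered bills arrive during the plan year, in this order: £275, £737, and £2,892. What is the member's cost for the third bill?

£226

Bill 1, £275: entire amount goes to the deductible. Member owes £275 (running OOP £275).
Bill 2, £737: £111 to deductible, leaving £626; member's 50% is £313. Member pays £424; OOP now £699.
Bill 3, £2,892: 50% coinsurance on £2,892 = £1,446. OOP would hit £2,145 > £925, so the cap limits the member to £925 − £699 = £226.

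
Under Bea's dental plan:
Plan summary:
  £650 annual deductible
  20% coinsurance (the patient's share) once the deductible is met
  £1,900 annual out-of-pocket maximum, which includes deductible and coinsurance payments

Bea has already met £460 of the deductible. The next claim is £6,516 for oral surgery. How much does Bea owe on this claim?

£1,440

Remaining deductible: £650 − £460 = £190.
After the £190 deductible portion, £6,516 − £190 = £6,326 is subject to coinsurance.
20% of £6,326 = £1,265.20 falls to the patient.
Patient responsibility before any cap: £190 + £1,265.20 = £1,455.20.
Adding £1,455.20 to the £460 already spent would give £1,915.20, which exceeds the £1,900 cap; the patient pays just £1,900 − £460 = £1,440.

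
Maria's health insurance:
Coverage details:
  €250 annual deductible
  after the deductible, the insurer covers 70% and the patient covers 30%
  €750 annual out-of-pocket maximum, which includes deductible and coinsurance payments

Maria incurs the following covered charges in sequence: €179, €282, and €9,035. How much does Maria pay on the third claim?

€436.70

Claim 1 (€179): entire amount goes to the deductible. Patient owes €179 (running OOP €179).
Claim 2 (€282): €71 to deductible, leaving €211; coinsurance €211 × 30% = €63.30. Patient owes €134.30 (running OOP €313.30).
Claim 3 (€9,035): deductible already satisfied, so patient's share is 30% × €9,035 = €2,710.50. That would push OOP to €3,023.80, over the €750 cap, so patient pays €750 − €313.30 = €436.70.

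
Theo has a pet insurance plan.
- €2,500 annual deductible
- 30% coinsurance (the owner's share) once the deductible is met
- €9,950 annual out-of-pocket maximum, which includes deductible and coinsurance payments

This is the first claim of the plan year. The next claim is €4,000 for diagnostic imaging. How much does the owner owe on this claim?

Nothing has been paid toward the €2,500 deductible, so the first €2,500 of this charge is applied there.
That leaves €4,000 − €2,500 = €1,500 for coinsurance.
30% of €1,500 = €450 falls to the owner.
So the owner owes €2,500 + €450 = €2,950 before any cap.
Total out-of-pocket so far would be €0 + €2,950 = €2,950, below the €9,950 cap — no reduction.

€2,950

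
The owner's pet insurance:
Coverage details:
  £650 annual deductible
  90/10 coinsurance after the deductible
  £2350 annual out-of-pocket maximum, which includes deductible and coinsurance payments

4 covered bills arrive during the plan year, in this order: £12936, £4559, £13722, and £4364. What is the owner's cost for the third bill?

£15.50

#1 (£12936): £650 finishes the deductible; £12286 goes to coinsurance; 10% of £12286 = £1228.60. Cost to owner: £1878.60. OOP to date £1878.60.
#2 (£4559): 10% coinsurance on £4559 = £455.90. Owner owes £455.90 (running OOP £2334.50).
#3 (£13722): deductible met; 10% of £13722 = £1372.20. Adding that to £2334.50 gives £3706.70, past the £2350 cap; owner pays only £2350 − £2334.50 = £15.50.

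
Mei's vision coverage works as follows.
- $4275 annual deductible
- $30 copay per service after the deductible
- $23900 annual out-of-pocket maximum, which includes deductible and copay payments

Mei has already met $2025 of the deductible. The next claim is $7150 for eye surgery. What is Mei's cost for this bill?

$2280

Deductible still to meet: $4275 − $2025 = $2250.
The remaining $4900 (= $7150 − $2250) moves to the copay.
Copay on this service: $30.
Member responsibility before any cap: $2250 + $30 = $2280.
Total out-of-pocket so far would be $2025 + $2280 = $4305, below the $23900 cap — no reduction.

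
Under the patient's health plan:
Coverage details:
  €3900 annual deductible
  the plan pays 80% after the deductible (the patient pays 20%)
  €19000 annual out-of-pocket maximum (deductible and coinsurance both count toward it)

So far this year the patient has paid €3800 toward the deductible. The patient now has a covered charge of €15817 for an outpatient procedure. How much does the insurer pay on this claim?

Deductible still to meet: €3900 − €3800 = €100.
The remaining €15717 (= €15817 − €100) moves to coinsurance.
Coinsurance: €15717 × 20% = €3143.40.
That puts the patient's cost at €100 + €3143.40 = €3243.40 before any cap.
Year-to-date out-of-pocket becomes €3800 + €3243.40 = €7043.40, still under the €19000 maximum, so no cap applies.
Insurer pays the balance: €15817 − €3243.40 = €12573.60.

€12573.60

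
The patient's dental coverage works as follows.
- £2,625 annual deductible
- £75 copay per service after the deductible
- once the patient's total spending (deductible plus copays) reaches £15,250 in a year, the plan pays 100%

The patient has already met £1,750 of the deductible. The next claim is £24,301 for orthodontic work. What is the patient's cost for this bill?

£950

Remaining deductible: £2,625 − £1,750 = £875.
After the £875 deductible portion, £24,301 − £875 = £23,426 is subject to the copay.
Copay on this service: £75.
That puts the patient's cost at £875 + £75 = £950 before any cap.
Year-to-date out-of-pocket becomes £1,750 + £950 = £2,700, still under the £15,250 maximum, so no cap applies.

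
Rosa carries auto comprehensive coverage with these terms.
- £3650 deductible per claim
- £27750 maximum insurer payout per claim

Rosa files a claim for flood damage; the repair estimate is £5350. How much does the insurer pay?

Subtract the deductible: £5350 − £3650 = £1700.
£1700 ≤ £27750, so the limit doesn't bind; insurer pays £1700.

£1700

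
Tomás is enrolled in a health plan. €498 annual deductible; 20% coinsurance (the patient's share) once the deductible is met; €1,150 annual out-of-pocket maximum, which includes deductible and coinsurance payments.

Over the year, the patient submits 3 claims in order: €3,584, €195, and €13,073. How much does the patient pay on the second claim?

€34.80

Bill 1, €3,584: deductible takes €498, €3,086 remains; patient's 20% is €617.20. Cost to patient: €1,115.20. OOP to date €1,115.20.
Bill 2, €195: deductible met; 20% of €195 = €39. OOP would hit €1,154.20 > €1,150, so the cap limits the patient to €1,150 − €1,115.20 = €34.80.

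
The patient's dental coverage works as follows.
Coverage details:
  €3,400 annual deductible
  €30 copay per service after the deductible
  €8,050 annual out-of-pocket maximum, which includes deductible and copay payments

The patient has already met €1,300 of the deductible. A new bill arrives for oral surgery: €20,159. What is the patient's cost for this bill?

€2,130

Remaining deductible: €3,400 − €1,300 = €2,100.
That leaves €20,159 − €2,100 = €18,059 for the copay.
Copay on this service: €30.
That puts the patient's cost at €2,100 + €30 = €2,130 before any cap.
Total out-of-pocket so far would be €1,300 + €2,130 = €3,430, below the €8,050 cap — no reduction.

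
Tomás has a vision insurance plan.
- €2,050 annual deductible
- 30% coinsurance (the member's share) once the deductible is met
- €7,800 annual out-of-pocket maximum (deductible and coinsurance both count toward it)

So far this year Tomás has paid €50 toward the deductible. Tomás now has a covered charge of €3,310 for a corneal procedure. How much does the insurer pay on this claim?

€917

Remaining deductible: €2,050 − €50 = €2,000.
After the €2,000 deductible portion, €3,310 − €2,000 = €1,310 is subject to coinsurance.
Coinsurance: €1,310 × 30% = €393.
That puts the member's cost at €2,000 + €393 = €2,393 before any cap.
Year-to-date out-of-pocket becomes €50 + €2,393 = €2,443, still under the €7,800 maximum, so no cap applies.
The insurer covers the remainder: €3,310 − €2,393 = €917.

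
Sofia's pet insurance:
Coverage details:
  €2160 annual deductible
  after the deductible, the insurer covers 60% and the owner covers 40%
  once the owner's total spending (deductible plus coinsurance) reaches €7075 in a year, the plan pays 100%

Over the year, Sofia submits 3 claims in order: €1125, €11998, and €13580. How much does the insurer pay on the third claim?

€13050.20

Bill 1, €1125: entire amount goes to the deductible. Cost to owner: €1125. OOP to date €1125. Plan pays €1125 − €1125 = €0.
Bill 2, €11998: deductible takes €1035, €10963 remains; coinsurance €10963 × 40% = €4385.20. Owner owes €5420.20 (running OOP €6545.20). Plan pays €11998 − €5420.20 = €6577.80.
Bill 3, €13580: deductible met; 40% of €13580 = €5432. OOP would hit €11977.20 > €7075, so the cap limits the owner to €7075 − €6545.20 = €529.80. Plan pays €13580 − €529.80 = €13050.20.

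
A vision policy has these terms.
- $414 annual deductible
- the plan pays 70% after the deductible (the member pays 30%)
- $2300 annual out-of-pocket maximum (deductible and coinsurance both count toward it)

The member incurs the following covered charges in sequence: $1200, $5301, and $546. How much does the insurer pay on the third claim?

#1 ($1200): deductible takes $414, $786 remains; coinsurance $786 × 30% = $235.80. Member owes $649.80 (running OOP $649.80). Insurer: $1200 − $649.80 = $550.20.
#2 ($5301): deductible met; 30% of $5301 = $1590.30. Member owes $1590.30 (running OOP $2240.10). Insurer: $5301 − $1590.30 = $3710.70.
#3 ($546): deductible met; 30% of $546 = $163.80. That would push OOP to $2403.90, over the $2300 cap, so member pays $2300 − $2240.10 = $59.90. Plan pays $546 − $59.90 = $486.10.

$486.10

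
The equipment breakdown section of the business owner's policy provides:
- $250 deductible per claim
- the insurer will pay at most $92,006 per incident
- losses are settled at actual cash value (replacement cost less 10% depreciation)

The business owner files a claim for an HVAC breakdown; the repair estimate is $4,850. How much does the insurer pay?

$4,115

At 10% depreciation, ACV = $4,850 − $485 = $4,365.
Subtract the deductible: $4,365 − $250 = $4,115.
That's under the $92,006 cap, so the insurer reimburses the full $4,115.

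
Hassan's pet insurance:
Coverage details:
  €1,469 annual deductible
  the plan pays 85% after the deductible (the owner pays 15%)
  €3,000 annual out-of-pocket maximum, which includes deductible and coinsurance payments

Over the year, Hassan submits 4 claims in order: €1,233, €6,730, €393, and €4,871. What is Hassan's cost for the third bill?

Claim 1 — €1,233: entire amount goes to the deductible. Owner pays €1,233; OOP now €1,233.
Claim 2 — €6,730: deductible takes €236, €6,494 remains; 15% of €6,494 = €974.10. Owner pays €1,210.10; OOP now €2,443.10.
Claim 3 — €393: deductible met; 15% of €393 = €58.95. Owner owes €58.95 (running OOP €2,502.05).

€58.95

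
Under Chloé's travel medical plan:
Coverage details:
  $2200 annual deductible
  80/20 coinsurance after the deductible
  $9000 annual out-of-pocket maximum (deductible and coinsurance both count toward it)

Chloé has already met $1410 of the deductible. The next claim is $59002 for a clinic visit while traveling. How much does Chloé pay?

$1410 of the $2200 deductible is already met, leaving $790.
That leaves $59002 − $790 = $58212 for coinsurance.
Traveler's 20% share of $58212 is $11642.40.
Traveler responsibility before any cap: $790 + $11642.40 = $12432.40.
That would bring total out-of-pocket to $13842.40, past the $9000 cap. The traveler is capped at $9000 − $1410 = $7590 on this claim.

$7590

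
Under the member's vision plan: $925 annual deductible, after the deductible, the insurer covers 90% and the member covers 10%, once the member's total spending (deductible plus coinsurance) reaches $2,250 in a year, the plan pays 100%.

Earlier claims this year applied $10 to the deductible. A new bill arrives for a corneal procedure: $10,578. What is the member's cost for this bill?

$1,881.30

Deductible still to meet: $925 − $10 = $915.
The remaining $9,663 (= $10,578 − $915) moves to coinsurance.
Member's 10% share of $9,663 is $966.30.
That puts the member's cost at $915 + $966.30 = $1,881.30 before any cap.
Total out-of-pocket so far would be $10 + $1,881.30 = $1,891.30, below the $2,250 cap — no reduction.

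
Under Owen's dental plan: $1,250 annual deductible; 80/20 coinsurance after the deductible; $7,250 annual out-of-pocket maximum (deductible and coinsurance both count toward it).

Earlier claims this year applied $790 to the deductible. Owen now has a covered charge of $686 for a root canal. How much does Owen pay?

Remaining deductible: $1,250 − $790 = $460.
That leaves $686 − $460 = $226 for coinsurance.
Patient's 20% share of $226 is $45.20.
So the patient owes $460 + $45.20 = $505.20 before any cap.
Year-to-date out-of-pocket becomes $790 + $505.20 = $1,295.20, still under the $7,250 maximum, so no cap applies.

$505.20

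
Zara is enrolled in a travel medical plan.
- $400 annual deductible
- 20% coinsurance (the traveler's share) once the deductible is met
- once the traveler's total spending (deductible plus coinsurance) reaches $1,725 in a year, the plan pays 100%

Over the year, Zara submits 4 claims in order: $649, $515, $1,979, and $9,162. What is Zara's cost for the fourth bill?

#1 ($649): $400 finishes the deductible; $249 goes to coinsurance; coinsurance $249 × 20% = $49.80. Traveler owes $449.80 (running OOP $449.80).
#2 ($515): deductible met; 20% of $515 = $103. Traveler owes $103 (running OOP $552.80).
#3 ($1,979): deductible met; 20% of $1,979 = $395.80. Cost to traveler: $395.80. OOP to date $948.60.
#4 ($9,162): deductible already satisfied, so traveler's share is 20% × $9,162 = $1,832.40. Adding that to $948.60 gives $2,781, past the $1,725 cap; traveler pays only $1,725 − $948.60 = $776.40.

$776.40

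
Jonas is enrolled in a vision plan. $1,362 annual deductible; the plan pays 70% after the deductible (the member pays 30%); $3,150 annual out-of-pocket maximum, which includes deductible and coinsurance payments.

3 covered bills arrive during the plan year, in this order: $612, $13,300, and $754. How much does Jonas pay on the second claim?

Claim 1 — $612: entire amount goes to the deductible. Cost to member: $612. OOP to date $612.
Claim 2 — $13,300: deductible takes $750, $12,550 remains; coinsurance $12,550 × 30% = $3,765. Together that's $750 + $3,765 = $4,515. OOP would hit $5,127 > $3,150, so the cap limits the member to $3,150 − $612 = $2,538.

$2,538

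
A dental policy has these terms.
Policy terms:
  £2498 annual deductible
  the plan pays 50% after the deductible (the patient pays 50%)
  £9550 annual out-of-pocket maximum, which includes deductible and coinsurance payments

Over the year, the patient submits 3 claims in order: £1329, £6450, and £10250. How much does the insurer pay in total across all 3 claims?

Bill 1, £1329: fully absorbed by the deductible. Patient pays £1329; OOP now £1329. Plan pays £1329 − £1329 = £0.
Bill 2, £6450: £1169 finishes the deductible; £5281 goes to coinsurance; coinsurance £5281 × 50% = £2640.50. Cost to patient: £3809.50. OOP to date £5138.50. Insurer: £6450 − £3809.50 = £2640.50.
Bill 3, £10250: 50% coinsurance on £10250 = £5125. OOP would hit £10263.50 > £9550, so the cap limits the patient to £9550 − £5138.50 = £4411.50. Insurer: £10250 − £4411.50 = £5838.50.
Insurer total: £0 + £2640.50 + £5838.50 = £8479.

£8479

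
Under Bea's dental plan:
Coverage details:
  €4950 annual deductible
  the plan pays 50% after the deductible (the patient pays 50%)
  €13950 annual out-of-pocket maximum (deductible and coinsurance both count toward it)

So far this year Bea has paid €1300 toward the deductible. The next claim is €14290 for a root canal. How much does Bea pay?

€8970

Deductible still to meet: €4950 − €1300 = €3650.
After the €3650 deductible portion, €14290 − €3650 = €10640 is subject to coinsurance.
Coinsurance: €10640 × 50% = €5320.
Patient responsibility before any cap: €3650 + €5320 = €8970.
Total out-of-pocket so far would be €1300 + €8970 = €10270, below the €13950 cap — no reduction.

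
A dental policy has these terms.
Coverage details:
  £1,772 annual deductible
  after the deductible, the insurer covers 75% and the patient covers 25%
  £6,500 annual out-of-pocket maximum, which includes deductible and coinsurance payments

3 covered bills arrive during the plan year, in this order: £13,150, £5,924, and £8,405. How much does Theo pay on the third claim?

£402.50

#1 (£13,150): £1,772 finishes the deductible; £11,378 goes to coinsurance; patient's 25% is £2,844.50. Cost to patient: £4,616.50. OOP to date £4,616.50.
#2 (£5,924): 25% coinsurance on £5,924 = £1,481. Patient owes £1,481 (running OOP £6,097.50).
#3 (£8,405): deductible met; 25% of £8,405 = £2,101.25. OOP would hit £8,198.75 > £6,500, so the cap limits the patient to £6,500 − £6,097.50 = £402.50.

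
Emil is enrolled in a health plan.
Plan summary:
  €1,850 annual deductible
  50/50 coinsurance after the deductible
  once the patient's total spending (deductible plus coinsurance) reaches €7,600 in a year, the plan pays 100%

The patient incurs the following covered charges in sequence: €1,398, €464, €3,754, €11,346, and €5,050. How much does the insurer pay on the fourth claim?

Claim 1 (€1,398): fully absorbed by the deductible. Patient owes €1,398 (running OOP €1,398). Insurer: €1,398 − €1,398 = €0.
Claim 2 (€464): deductible takes €452, €12 remains; coinsurance €12 × 50% = €6. Cost to patient: €458. OOP to date €1,856. Plan pays €464 − €458 = €6.
Claim 3 (€3,754): 50% coinsurance on €3,754 = €1,877. Patient owes €1,877 (running OOP €3,733). Plan pays €3,754 − €1,877 = €1,877.
Claim 4 (€11,346): deductible met; 50% of €11,346 = €5,673. Adding that to €3,733 gives €9,406, past the €7,600 cap; patient pays only €7,600 − €3,733 = €3,867. Plan pays €11,346 − €3,867 = €7,479.

€7,479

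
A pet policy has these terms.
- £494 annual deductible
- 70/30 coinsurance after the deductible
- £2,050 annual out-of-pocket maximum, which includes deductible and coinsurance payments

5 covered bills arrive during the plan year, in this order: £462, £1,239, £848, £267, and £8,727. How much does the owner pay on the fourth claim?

£80.10

#1 (£462): entire amount goes to the deductible. Cost to owner: £462. OOP to date £462.
#2 (£1,239): £32 finishes the deductible; £1,207 goes to coinsurance; owner's 30% is £362.10. Owner pays £394.10; OOP now £856.10.
#3 (£848): 30% coinsurance on £848 = £254.40. Owner pays £254.40; OOP now £1,110.50.
#4 (£267): 30% coinsurance on £267 = £80.10. Owner pays £80.10; OOP now £1,190.60.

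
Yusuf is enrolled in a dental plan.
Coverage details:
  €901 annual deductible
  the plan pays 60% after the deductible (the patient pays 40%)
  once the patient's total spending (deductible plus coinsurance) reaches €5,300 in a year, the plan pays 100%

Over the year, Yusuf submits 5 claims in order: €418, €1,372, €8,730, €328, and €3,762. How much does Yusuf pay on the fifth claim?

€420.20

Bill 1, €418: fully absorbed by the deductible. Cost to patient: €418. OOP to date €418.
Bill 2, €1,372: €483 to deductible, leaving €889; coinsurance €889 × 40% = €355.60. Patient owes €838.60 (running OOP €1,256.60).
Bill 3, €8,730: 40% coinsurance on €8,730 = €3,492. Cost to patient: €3,492. OOP to date €4,748.60.
Bill 4, €328: deductible already satisfied, so patient's share is 40% × €328 = €131.20. Patient owes €131.20 (running OOP €4,879.80).
Bill 5, €3,762: deductible already satisfied, so patient's share is 40% × €3,762 = €1,504.80. OOP would hit €6,384.60 > €5,300, so the cap limits the patient to €5,300 − €4,879.80 = €420.20.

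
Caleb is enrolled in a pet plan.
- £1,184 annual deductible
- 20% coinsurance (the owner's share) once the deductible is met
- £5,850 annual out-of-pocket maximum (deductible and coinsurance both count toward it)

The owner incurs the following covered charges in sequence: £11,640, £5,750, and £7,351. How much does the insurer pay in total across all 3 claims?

Claim 1 (£11,640): £1,184 finishes the deductible; £10,456 goes to coinsurance; owner's 20% is £2,091.20. Owner owes £3,275.20 (running OOP £3,275.20). Insurer: £11,640 − £3,275.20 = £8,364.80.
Claim 2 (£5,750): 20% coinsurance on £5,750 = £1,150. Cost to owner: £1,150. OOP to date £4,425.20. Insurer: £5,750 − £1,150 = £4,600.
Claim 3 (£7,351): 20% coinsurance on £7,351 = £1,470.20. Adding that to £4,425.20 gives £5,895.40, past the £5,850 cap; owner pays only £5,850 − £4,425.20 = £1,424.80. Plan pays £7,351 − £1,424.80 = £5,926.20.
Insurer total: £8,364.80 + £4,600 + £5,926.20 = £18,891.

£18,891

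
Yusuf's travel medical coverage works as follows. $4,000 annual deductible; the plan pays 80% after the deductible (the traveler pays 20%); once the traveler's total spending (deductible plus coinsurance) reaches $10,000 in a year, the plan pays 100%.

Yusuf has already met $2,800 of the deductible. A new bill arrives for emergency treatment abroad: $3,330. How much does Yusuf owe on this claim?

$1,626

Deductible still to meet: $4,000 − $2,800 = $1,200.
That leaves $3,330 − $1,200 = $2,130 for coinsurance.
Traveler's 20% share of $2,130 is $426.
That puts the traveler's cost at $1,200 + $426 = $1,626 before any cap.
Total out-of-pocket so far would be $2,800 + $1,626 = $4,426, below the $10,000 cap — no reduction.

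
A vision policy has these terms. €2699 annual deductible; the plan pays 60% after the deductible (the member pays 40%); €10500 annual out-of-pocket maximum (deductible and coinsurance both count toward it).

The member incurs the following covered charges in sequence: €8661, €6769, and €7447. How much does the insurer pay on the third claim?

€4738.40

#1 (€8661): €2699 finishes the deductible; €5962 goes to coinsurance; 40% of €5962 = €2384.80. Cost to member: €5083.80. OOP to date €5083.80. Insurer: €8661 − €5083.80 = €3577.20.
#2 (€6769): 40% coinsurance on €6769 = €2707.60. Member owes €2707.60 (running OOP €7791.40). Insurer: €6769 − €2707.60 = €4061.40.
#3 (€7447): 40% coinsurance on €7447 = €2978.80. OOP would hit €10770.20 > €10500, so the cap limits the member to €10500 − €7791.40 = €2708.60. Insurer: €7447 − €2708.60 = €4738.40.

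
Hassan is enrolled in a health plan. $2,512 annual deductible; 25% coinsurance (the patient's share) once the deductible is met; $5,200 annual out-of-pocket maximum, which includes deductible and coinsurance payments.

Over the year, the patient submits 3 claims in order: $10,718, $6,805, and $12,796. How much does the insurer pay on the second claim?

$6,168.50

Claim 1 — $10,718: $2,512 finishes the deductible; $8,206 goes to coinsurance; patient's 25% is $2,051.50. Cost to patient: $4,563.50. OOP to date $4,563.50. Plan pays $10,718 − $4,563.50 = $6,154.50.
Claim 2 — $6,805: deductible met; 25% of $6,805 = $1,701.25. Adding that to $4,563.50 gives $6,264.75, past the $5,200 cap; patient pays only $5,200 − $4,563.50 = $636.50. Plan pays $6,805 − $636.50 = $6,168.50.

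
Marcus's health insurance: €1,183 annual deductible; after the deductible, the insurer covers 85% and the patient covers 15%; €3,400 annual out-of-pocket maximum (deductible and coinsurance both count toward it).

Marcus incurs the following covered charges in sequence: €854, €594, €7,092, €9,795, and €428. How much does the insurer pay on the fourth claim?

€8,681.55

#1 (€854): all of it applies to the deductible. Cost to patient: €854. OOP to date €854. Plan pays €854 − €854 = €0.
#2 (€594): €329 to deductible, leaving €265; patient's 15% is €39.75. Patient pays €368.75; OOP now €1,222.75. Insurer: €594 − €368.75 = €225.25.
#3 (€7,092): deductible met; 15% of €7,092 = €1,063.80. Cost to patient: €1,063.80. OOP to date €2,286.55. Insurer: €7,092 − €1,063.80 = €6,028.20.
#4 (€9,795): 15% coinsurance on €9,795 = €1,469.25. Adding that to €2,286.55 gives €3,755.80, past the €3,400 cap; patient pays only €3,400 − €2,286.55 = €1,113.45. Insurer: €9,795 − €1,113.45 = €8,681.55.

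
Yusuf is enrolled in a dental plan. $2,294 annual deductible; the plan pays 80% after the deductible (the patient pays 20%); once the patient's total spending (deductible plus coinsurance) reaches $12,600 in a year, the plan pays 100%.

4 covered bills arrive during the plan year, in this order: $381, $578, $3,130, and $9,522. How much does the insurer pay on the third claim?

#1 ($381): fully absorbed by the deductible. Patient owes $381 (running OOP $381). Insurer: $381 − $381 = $0.
#2 ($578): entire amount goes to the deductible. Cost to patient: $578. OOP to date $959. Plan pays $578 − $578 = $0.
#3 ($3,130): deductible takes $1,335, $1,795 remains; 20% of $1,795 = $359. Cost to patient: $1,694. OOP to date $2,653. Plan pays $3,130 − $1,694 = $1,436.

$1,436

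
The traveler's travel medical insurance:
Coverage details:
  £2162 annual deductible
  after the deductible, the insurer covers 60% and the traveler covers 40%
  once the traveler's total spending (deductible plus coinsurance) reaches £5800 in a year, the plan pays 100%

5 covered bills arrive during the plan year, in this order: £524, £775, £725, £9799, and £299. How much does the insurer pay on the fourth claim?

£6023

#1 (£524): fully absorbed by the deductible. Traveler owes £524 (running OOP £524). Insurer: £524 − £524 = £0.
#2 (£775): entire amount goes to the deductible. Traveler pays £775; OOP now £1299. Insurer: £775 − £775 = £0.
#3 (£725): all of it applies to the deductible. Traveler pays £725; OOP now £2024. Insurer: £725 − £725 = £0.
#4 (£9799): £138 to deductible, leaving £9661; traveler's 40% is £3864.40. Claim cost before the cap: £138 + £3864.40 = £4002.40. OOP would hit £6026.40 > £5800, so the cap limits the traveler to £5800 − £2024 = £3776. Insurer: £9799 − £3776 = £6023.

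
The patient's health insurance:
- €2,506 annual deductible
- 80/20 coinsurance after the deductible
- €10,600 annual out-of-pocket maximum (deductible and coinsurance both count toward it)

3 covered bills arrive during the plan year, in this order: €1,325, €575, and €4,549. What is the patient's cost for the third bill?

€1,394.60

Claim 1 (€1,325): entire amount goes to the deductible. Cost to patient: €1,325. OOP to date €1,325.
Claim 2 (€575): fully absorbed by the deductible. Patient owes €575 (running OOP €1,900).
Claim 3 (€4,549): €606 to deductible, leaving €3,943; coinsurance €3,943 × 20% = €788.60. Patient pays €1,394.60; OOP now €3,294.60.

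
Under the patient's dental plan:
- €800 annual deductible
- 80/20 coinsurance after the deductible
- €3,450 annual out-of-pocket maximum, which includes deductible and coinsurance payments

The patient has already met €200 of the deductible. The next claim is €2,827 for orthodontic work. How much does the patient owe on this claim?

Remaining deductible: €800 − €200 = €600.
That leaves €2,827 − €600 = €2,227 for coinsurance.
Coinsurance: €2,227 × 20% = €445.40.
So the patient owes €600 + €445.40 = €1,045.40 before any cap.
Total out-of-pocket so far would be €200 + €1,045.40 = €1,245.40, below the €3,450 cap — no reduction.

€1,045.40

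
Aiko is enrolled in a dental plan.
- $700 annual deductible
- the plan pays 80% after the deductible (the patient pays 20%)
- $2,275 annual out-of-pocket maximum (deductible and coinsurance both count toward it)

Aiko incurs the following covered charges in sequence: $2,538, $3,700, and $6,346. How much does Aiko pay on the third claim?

Claim 1 ($2,538): deductible takes $700, $1,838 remains; 20% of $1,838 = $367.60. Cost to patient: $1,067.60. OOP to date $1,067.60.
Claim 2 ($3,700): 20% coinsurance on $3,700 = $740. Patient pays $740; OOP now $1,807.60.
Claim 3 ($6,346): 20% coinsurance on $6,346 = $1,269.20. OOP would hit $3,076.80 > $2,275, so the cap limits the patient to $2,275 − $1,807.60 = $467.40.

$467.40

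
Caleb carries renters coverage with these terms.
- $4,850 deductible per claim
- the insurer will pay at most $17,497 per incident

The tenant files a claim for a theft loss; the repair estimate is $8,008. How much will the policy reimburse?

$3,158

Less the $4,850 deductible: $8,008 − $4,850 = $3,158.
$3,158 ≤ $17,497, so the limit doesn't bind; insurer pays $3,158.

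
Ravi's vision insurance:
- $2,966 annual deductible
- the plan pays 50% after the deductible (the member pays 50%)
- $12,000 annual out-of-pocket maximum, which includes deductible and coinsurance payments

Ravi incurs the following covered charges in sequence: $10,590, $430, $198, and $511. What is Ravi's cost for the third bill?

Bill 1, $10,590: $2,966 to deductible, leaving $7,624; 50% of $7,624 = $3,812. Cost to member: $6,778. OOP to date $6,778.
Bill 2, $430: deductible met; 50% of $430 = $215. Member pays $215; OOP now $6,993.
Bill 3, $198: 50% coinsurance on $198 = $99. Member pays $99; OOP now $7,092.

$99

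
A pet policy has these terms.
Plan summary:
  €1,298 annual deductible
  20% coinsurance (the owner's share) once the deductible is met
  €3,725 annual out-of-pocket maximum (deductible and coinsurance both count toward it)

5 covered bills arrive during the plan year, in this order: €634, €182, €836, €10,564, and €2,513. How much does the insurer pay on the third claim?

Bill 1, €634: all of it applies to the deductible. Owner pays €634; OOP now €634. Plan pays €634 − €634 = €0.
Bill 2, €182: entire amount goes to the deductible. Owner owes €182 (running OOP €816). Plan pays €182 − €182 = €0.
Bill 3, €836: €482 finishes the deductible; €354 goes to coinsurance; coinsurance €354 × 20% = €70.80. Owner owes €552.80 (running OOP €1,368.80). Plan pays €836 − €552.80 = €283.20.

€283.20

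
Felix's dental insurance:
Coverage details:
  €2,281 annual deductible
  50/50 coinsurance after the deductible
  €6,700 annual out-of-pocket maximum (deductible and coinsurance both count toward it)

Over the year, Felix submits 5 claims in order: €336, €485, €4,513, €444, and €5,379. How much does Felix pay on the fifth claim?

€2,670.50

Bill 1, €336: entire amount goes to the deductible. Patient owes €336 (running OOP €336).
Bill 2, €485: entire amount goes to the deductible. Patient pays €485; OOP now €821.
Bill 3, €4,513: €1,460 to deductible, leaving €3,053; patient's 50% is €1,526.50. Patient pays €2,986.50; OOP now €3,807.50.
Bill 4, €444: 50% coinsurance on €444 = €222. Cost to patient: €222. OOP to date €4,029.50.
Bill 5, €5,379: deductible met; 50% of €5,379 = €2,689.50. Adding that to €4,029.50 gives €6,719, past the €6,700 cap; patient pays only €6,700 − €4,029.50 = €2,670.50.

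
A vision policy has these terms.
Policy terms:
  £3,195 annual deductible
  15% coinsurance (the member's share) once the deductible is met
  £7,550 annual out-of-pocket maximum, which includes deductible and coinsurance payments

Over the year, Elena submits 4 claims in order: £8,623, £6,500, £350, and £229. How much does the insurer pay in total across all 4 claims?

Claim 1 — £8,623: £3,195 to deductible, leaving £5,428; coinsurance £5,428 × 15% = £814.20. Cost to member: £4,009.20. OOP to date £4,009.20. Insurer: £8,623 − £4,009.20 = £4,613.80.
Claim 2 — £6,500: deductible already satisfied, so member's share is 15% × £6,500 = £975. Cost to member: £975. OOP to date £4,984.20. Insurer: £6,500 − £975 = £5,525.
Claim 3 — £350: deductible already satisfied, so member's share is 15% × £350 = £52.50. Member pays £52.50; OOP now £5,036.70. Plan pays £350 − £52.50 = £297.50.
Claim 4 — £229: deductible met; 15% of £229 = £34.35. Cost to member: £34.35. OOP to date £5,071.05. Plan pays £229 − £34.35 = £194.65.
Insurer total = bills − member's total = £15,702 − £5,071.05 = £10,630.95.

£10,630.95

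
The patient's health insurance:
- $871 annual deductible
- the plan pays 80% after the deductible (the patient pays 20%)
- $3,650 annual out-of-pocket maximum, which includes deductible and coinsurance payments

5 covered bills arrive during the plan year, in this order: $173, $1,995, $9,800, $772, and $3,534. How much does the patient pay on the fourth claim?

$154.40

Claim 1 — $173: all of it applies to the deductible. Patient owes $173 (running OOP $173).
Claim 2 — $1,995: $698 finishes the deductible; $1,297 goes to coinsurance; patient's 20% is $259.40. Cost to patient: $957.40. OOP to date $1,130.40.
Claim 3 — $9,800: 20% coinsurance on $9,800 = $1,960. Patient pays $1,960; OOP now $3,090.40.
Claim 4 — $772: deductible met; 20% of $772 = $154.40. Patient owes $154.40 (running OOP $3,244.80).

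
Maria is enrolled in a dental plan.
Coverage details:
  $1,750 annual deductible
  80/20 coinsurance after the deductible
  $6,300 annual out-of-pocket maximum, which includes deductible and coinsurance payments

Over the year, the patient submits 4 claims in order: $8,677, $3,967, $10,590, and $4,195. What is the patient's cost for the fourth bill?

$253.20

Claim 1 — $8,677: $1,750 finishes the deductible; $6,927 goes to coinsurance; patient's 20% is $1,385.40. Cost to patient: $3,135.40. OOP to date $3,135.40.
Claim 2 — $3,967: deductible met; 20% of $3,967 = $793.40. Cost to patient: $793.40. OOP to date $3,928.80.
Claim 3 — $10,590: deductible already satisfied, so patient's share is 20% × $10,590 = $2,118. Cost to patient: $2,118. OOP to date $6,046.80.
Claim 4 — $4,195: deductible met; 20% of $4,195 = $839. OOP would hit $6,885.80 > $6,300, so the cap limits the patient to $6,300 − $6,046.80 = $253.20.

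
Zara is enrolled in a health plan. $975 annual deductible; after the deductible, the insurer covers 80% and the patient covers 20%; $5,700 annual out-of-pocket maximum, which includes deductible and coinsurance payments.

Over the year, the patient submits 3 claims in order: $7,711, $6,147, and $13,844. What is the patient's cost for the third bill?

$2,148.40

Claim 1 ($7,711): $975 to deductible, leaving $6,736; patient's 20% is $1,347.20. Cost to patient: $2,322.20. OOP to date $2,322.20.
Claim 2 ($6,147): 20% coinsurance on $6,147 = $1,229.40. Patient owes $1,229.40 (running OOP $3,551.60).
Claim 3 ($13,844): deductible already satisfied, so patient's share is 20% × $13,844 = $2,768.80. That would push OOP to $6,320.40, over the $5,700 cap, so patient pays $5,700 − $3,551.60 = $2,148.40.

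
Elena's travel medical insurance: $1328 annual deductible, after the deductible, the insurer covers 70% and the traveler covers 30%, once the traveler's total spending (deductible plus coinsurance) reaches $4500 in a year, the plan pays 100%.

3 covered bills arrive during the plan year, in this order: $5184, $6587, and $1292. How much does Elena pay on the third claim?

$39.10

Claim 1 ($5184): $1328 finishes the deductible; $3856 goes to coinsurance; coinsurance $3856 × 30% = $1156.80. Traveler pays $2484.80; OOP now $2484.80.
Claim 2 ($6587): deductible already satisfied, so traveler's share is 30% × $6587 = $1976.10. Cost to traveler: $1976.10. OOP to date $4460.90.
Claim 3 ($1292): deductible met; 30% of $1292 = $387.60. Adding that to $4460.90 gives $4848.50, past the $4500 cap; traveler pays only $4500 − $4460.90 = $39.10.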